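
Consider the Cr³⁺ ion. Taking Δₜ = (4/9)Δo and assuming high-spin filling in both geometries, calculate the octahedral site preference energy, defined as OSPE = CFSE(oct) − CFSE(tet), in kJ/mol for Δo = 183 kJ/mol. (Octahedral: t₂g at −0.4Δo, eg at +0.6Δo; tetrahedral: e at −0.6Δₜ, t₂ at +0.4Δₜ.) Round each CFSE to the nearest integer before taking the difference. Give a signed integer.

Cr sits in group 6; removing 3 electrons leaves Cr³⁺ with 6 − 3 = 3 d electrons.
Octahedral high-spin t₂g³ eg⁰: CFSE = -1.2 × 183 = -220 kJ/mol.
In a tetrahedral site the filling is e² t₂¹: CFSE(tet) = -0.8Δₜ = -0.8 × (4/9)(183) = -65 kJ/mol.
OSPE = CFSE(oct) − CFSE(tet) = -220 − (-65) = -155 kJ/mol.

-155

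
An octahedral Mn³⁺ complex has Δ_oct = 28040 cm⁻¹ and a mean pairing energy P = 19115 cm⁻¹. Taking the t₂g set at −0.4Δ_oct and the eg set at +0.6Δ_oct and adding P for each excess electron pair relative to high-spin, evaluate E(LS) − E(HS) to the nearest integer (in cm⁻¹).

Mn is in group 7, so Mn³⁺ is d⁴ (7 − 3 = 4).
In the high-spin limit (t₂g³ eg¹) the orbital term is -0.6Δ_oct = -16824 cm⁻¹, with no excess pairing.
For low-spin the configuration is t₂g⁴ eg⁰: orbital energy -1.6 × 28040 = -44864 cm⁻¹, and 1 additional pair relative to high-spin adds 19115 cm⁻¹, giving -25749 cm⁻¹.
E(LS) − E(HS) = -25749 − (-16824) = -8925 cm⁻¹.

-8925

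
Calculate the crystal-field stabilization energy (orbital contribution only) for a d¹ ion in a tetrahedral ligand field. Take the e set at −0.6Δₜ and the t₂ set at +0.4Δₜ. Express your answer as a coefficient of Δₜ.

-0.6 Δₜ

Tetrahedral fields are weak (Δₜ ≈ 4/9 Δₒ), so electrons fill high-spin.
Configuration: e¹ t₂⁰.
CFSE = 1(-0.6Δₜ) + 0(0.4Δₜ) = -0.6Δₜ + 0.0Δₜ = -0.6Δₜ.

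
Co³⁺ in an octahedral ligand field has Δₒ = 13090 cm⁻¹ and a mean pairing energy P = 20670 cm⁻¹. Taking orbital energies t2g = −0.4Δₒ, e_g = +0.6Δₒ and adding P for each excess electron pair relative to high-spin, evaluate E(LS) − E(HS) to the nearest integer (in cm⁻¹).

15160

Co is in group 9, so Co³⁺ is d⁶ (9 − 3 = 6).
High-spin d⁶ fills as t2g^4 e_g^2 with CFSE 4(−0.4) + 2(+0.6) = -0.4Δₒ = -5236 cm⁻¹.
Low-spin: t2g^6 e_g^0, orbital CFSE = -2.4Δₒ = -31416 cm⁻¹; plus 2 excess pairs × P = +41340 cm⁻¹; total 9924 cm⁻¹.
The difference is 9924 − (-5236) = 15160 cm⁻¹, so high-spin lies lower.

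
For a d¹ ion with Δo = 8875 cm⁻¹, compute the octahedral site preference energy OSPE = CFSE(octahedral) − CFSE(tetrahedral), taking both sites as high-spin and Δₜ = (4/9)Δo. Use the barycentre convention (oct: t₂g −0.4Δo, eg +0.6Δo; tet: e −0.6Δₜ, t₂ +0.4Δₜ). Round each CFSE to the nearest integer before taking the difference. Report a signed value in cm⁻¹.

Octahedral high-spin t2g^1 e_g^0: CFSE = -0.4 × 8875 = -3550 cm⁻¹.
Tetrahedral: e^1 t2^0, CFSE = 1(−0.6) + 0(+0.4) = -0.6Δₜ = -0.6 × (4/9) × 8875 = -2367 cm⁻¹.
OSPE = -3550 − (-2367) = -1183 cm⁻¹.

-1183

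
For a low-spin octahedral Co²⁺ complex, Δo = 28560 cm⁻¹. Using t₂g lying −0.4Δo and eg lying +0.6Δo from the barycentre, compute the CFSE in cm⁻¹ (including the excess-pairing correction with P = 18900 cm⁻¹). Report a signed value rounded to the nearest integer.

Co is in group 9, so Co²⁺ is d⁷ (9 − 2 = 7).
The d⁷ electrons fill as t₂g⁶ eg¹.
CFSE(orbital) = 6×(-0.4Δo) + 1×(0.6Δo) = -1.8Δo; with Δo = 28560 cm⁻¹ that is -51408 cm⁻¹.
Pairing penalty: 3 pairs vs 2 in the high-spin reference → 1 extra × P = 18900 cm⁻¹.
Combining: -51408 + 18900 = -32508 cm⁻¹.

-32508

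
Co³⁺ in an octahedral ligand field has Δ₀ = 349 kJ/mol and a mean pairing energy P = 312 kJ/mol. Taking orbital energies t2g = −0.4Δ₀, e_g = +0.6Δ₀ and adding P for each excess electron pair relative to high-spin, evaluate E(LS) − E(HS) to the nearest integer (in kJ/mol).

-74

Co is in group 9, so Co³⁺ is d⁶ (9 − 3 = 6).
High-spin d⁶ fills as t2g^4 e_g^2 with CFSE 4(−0.4) + 2(+0.6) = -0.4Δ₀ = -140 kJ/mol.
Low-spin: t2g^6 e_g^0, orbital CFSE = -2.4Δ₀ = -838 kJ/mol; plus 2 excess pairs × P = +624 kJ/mol; total -214 kJ/mol.
Thus E(LS) − E(HS) = -74 kJ/mol.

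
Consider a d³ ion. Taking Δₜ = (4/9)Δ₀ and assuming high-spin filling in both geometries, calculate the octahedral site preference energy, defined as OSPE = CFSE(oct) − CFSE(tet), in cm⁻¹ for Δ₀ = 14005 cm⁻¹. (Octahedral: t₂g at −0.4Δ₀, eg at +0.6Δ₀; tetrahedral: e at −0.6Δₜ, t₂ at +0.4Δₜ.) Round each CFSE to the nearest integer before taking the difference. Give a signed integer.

Octahedral high-spin t₂g³ eg⁰: CFSE = -1.2 × 14005 = -16806 cm⁻¹.
Tetrahedral e² t₂¹ gives -0.8Δₜ = -0.8 × (4/9) × 14005 = -4980 cm⁻¹.
OSPE = CFSE(oct) − CFSE(tet) = -16806 − (-4980) = -11826 cm⁻¹.

-11826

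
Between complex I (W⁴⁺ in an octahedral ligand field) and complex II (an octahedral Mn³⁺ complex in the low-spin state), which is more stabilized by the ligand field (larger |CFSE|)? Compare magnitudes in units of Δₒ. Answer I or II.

II

I: W is in group 6, so W⁴⁺ is d² (6 − 4 = 2); t2g^2 e_g^0, CFSE = -0.8Δₒ.
II: Mn sits in group 7; removing 3 electrons leaves Mn³⁺ with 7 − 3 = 4 d electrons; t₂g⁴ eg⁰, CFSE = -1.6Δₒ.
So II has the larger |CFSE|.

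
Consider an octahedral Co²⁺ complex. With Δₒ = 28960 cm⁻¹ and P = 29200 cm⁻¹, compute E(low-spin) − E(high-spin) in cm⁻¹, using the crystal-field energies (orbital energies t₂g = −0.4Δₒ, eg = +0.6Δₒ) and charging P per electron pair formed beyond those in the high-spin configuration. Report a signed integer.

Co sits in group 9; removing 2 electrons leaves Co²⁺ with 9 − 2 = 7 d electrons.
In the high-spin limit (t₂g⁵ eg²) the orbital term is -0.8Δₒ = -23168 cm⁻¹, with no excess pairing.
Low-spin t₂g⁶ eg¹ gives -1.8Δₒ = -52128 cm⁻¹, but forming 1 extra pair costs 1P = 29200 cm⁻¹, so E(LS) = -52128 + 29200 = -22928 cm⁻¹.
Thus E(LS) − E(HS) = 240 cm⁻¹.

240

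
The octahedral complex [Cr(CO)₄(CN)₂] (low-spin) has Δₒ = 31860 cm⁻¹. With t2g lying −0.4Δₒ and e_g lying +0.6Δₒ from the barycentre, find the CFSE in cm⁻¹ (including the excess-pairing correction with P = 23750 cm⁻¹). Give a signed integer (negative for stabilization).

Ligand charges: 4×(+0) from CO and 2×(-1) from CN⁻ sum to -2; with overall charge +0, Cr is +2.
Cr²⁺: group 6, so d-count = 6 − 2 = 4.
Electron filling gives t2g^4 e_g^0.
Orbital CFSE = 4(-0.4) + 0(0.6) = -1.6Δₒ = -1.6 × 31860 = -50976 cm⁻¹.
High-spin d⁴ would be t2g^3 e_g^1 with 0 pairs; low-spin has 1, so 1 excess pair costs +1P = +23750 cm⁻¹.
Combining: -50976 + 23750 = -27226 cm⁻¹.

-27226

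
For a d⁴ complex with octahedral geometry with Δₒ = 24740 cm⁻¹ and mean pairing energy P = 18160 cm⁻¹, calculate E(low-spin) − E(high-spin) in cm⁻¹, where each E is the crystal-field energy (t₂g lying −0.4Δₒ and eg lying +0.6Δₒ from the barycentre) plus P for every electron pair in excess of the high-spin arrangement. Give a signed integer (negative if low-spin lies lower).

In the high-spin limit (t₂g³ eg¹) the orbital term is -0.6Δₒ = -14844 cm⁻¹, with no excess pairing.
For low-spin the configuration is t₂g⁴ eg⁰: orbital energy -1.6 × 24740 = -39584 cm⁻¹, and 1 additional pair relative to high-spin adds 18160 cm⁻¹, giving -21424 cm⁻¹.
Thus E(LS) − E(HS) = -6580 cm⁻¹.

-6580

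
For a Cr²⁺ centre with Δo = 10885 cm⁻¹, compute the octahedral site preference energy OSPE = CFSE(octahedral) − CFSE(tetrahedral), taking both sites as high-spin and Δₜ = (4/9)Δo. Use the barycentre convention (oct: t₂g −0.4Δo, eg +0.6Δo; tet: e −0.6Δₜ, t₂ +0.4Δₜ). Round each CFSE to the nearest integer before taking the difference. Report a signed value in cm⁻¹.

-4596

Cr is in group 6, so Cr²⁺ is d⁴ (6 − 2 = 4).
Octahedral (high-spin): t2g^3 e_g^1, CFSE = 3(−0.4) + 1(+0.6) = -0.6Δo = -0.6 × 10885 = -6531 cm⁻¹.
Tetrahedral: e^2 t2^2, CFSE = 2(−0.6) + 2(+0.4) = -0.4Δₜ = -0.4 × (4/9) × 10885 = -1935 cm⁻¹.
OSPE = CFSE(oct) − CFSE(tet) = -6531 − (-1935) = -4596 cm⁻¹.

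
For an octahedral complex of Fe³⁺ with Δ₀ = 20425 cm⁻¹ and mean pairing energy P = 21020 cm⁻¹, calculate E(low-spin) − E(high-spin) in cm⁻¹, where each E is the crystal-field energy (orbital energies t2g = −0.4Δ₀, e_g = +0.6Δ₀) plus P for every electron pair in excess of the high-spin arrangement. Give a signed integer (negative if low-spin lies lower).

Fe sits in group 8; removing 3 electrons leaves Fe³⁺ with 8 − 3 = 5 d electrons.
High-spin: t2g^3 e_g^2, CFSE = 0.0Δ₀ = 0 cm⁻¹.
Low-spin t2g^5 e_g^0 gives -2.0Δ₀ = -40850 cm⁻¹, but forming 2 extra pairs costs 2P = 42040 cm⁻¹, so E(LS) = -40850 + 42040 = 1190 cm⁻¹.
Thus E(LS) − E(HS) = 1190 cm⁻¹.

1190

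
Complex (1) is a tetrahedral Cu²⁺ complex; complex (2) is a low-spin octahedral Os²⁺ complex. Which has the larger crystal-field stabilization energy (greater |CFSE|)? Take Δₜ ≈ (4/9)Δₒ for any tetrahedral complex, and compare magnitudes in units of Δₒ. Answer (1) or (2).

(2)

(1): Cu is in group 11, so Cu²⁺ is d⁹ (11 − 2 = 9); Tetrahedral fields are weak (Δₜ ≈ 4/9 Δₒ), so electrons fill high-spin; e^4 t2^5, CFSE = -0.4Δₜ ≈ -0.18Δₒ.
(2): Group 8 minus oxidation state +2 gives a d⁶ configuration for Os²⁺; t2g^6 e_g^0, CFSE = -2.4Δₒ.
So (2) has the larger |CFSE|.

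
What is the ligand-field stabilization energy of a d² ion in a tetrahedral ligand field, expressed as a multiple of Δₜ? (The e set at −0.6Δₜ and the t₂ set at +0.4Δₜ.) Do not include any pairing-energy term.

-1.2 Δₜ

With tetrahedral geometry the complex is necessarily high-spin.
Configuration: e² t₂⁰.
CFSE = 2(-0.6Δₜ) + 0(0.4Δₜ) = -1.2Δₜ + 0.0Δₜ = -1.2Δₜ.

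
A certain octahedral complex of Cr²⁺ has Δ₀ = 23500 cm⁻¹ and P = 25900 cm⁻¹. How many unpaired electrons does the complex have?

Cr sits in group 6; removing 2 electrons leaves Cr²⁺ with 6 − 2 = 4 d electrons.
Δ₀ < P, so pairing is avoided: the ground state is high-spin.
Filling d⁴ accordingly: t₂g³ eg¹.
Unpaired electrons: 4.

4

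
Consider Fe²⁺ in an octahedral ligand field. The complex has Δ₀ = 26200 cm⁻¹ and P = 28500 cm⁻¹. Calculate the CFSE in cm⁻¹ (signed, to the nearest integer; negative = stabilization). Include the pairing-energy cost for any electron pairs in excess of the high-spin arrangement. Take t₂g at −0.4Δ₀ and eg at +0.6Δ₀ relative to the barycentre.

-10480

Fe²⁺: group 8, so d-count = 8 − 2 = 6.
With Δ₀ < P the complex is high-spin.
Filling d⁶ accordingly: t₂g⁴ eg².
Orbital CFSE = -0.4Δ₀ = -0.4 × 26200 = -10480 cm⁻¹.
High-spin has no excess pairs, so no pairing correction applies.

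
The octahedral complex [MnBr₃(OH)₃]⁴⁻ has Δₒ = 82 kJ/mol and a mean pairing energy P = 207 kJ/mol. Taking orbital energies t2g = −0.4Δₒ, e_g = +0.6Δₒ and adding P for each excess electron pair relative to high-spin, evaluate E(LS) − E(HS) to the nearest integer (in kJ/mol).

Ligand charges: 3×(-1) from Br⁻ and 3×(-1) from OH⁻ sum to -6; with overall charge -4, Mn is +2.
Mn²⁺: group 7, so d-count = 7 − 2 = 5.
High-spin: t2g^3 e_g^2, CFSE = 0.0Δₒ = 0 kJ/mol.
Low-spin t2g^5 e_g^0 gives -2.0Δₒ = -164 kJ/mol, but forming 2 extra pairs costs 2P = 414 kJ/mol, so E(LS) = -164 + 414 = 250 kJ/mol.
The difference is 250 − (0) = 250 kJ/mol, so high-spin lies lower.

250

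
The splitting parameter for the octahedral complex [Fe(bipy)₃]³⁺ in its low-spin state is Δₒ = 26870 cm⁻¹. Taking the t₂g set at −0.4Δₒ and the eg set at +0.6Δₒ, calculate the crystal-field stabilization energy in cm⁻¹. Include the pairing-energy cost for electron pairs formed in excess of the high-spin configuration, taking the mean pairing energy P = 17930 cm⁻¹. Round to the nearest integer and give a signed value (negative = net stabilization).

-17880

bipy is neutral, so the +3 overall charge sits on Fe: oxidation state +3.
Group 8 minus oxidation state +3 gives a d⁵ configuration for Fe³⁺.
The d⁵ electrons fill as t₂g⁵ eg⁰.
Orbital CFSE = 5(-0.4) + 0(0.6) = -2.0Δₒ = -2.0 × 26870 = -53740 cm⁻¹.
High-spin d⁵ would be t₂g³ eg² with 0 pairs; low-spin has 2, so 2 excess pairs cost +2P = +35860 cm⁻¹.
Combining: -53740 + 35860 = -17880 cm⁻¹.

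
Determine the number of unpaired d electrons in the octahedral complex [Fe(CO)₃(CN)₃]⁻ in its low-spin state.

0

Ligand charges: 3×(+0) from CO and 3×(-1) from CN⁻ sum to -3; with overall charge -1, Fe is +2.
Fe sits in group 8; removing 2 electrons leaves Fe²⁺ with 8 − 2 = 6 d electrons.
Configuration: t₂g⁶ eg⁰, giving 0 unpaired electrons.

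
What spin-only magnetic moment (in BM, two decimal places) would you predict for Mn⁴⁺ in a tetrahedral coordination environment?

3.87 BM

Group 7 minus oxidation state +4 gives a d³ configuration for Mn⁴⁺.
Tetrahedral splitting is small, so the complex is high-spin.
Configuration: e² t₂¹ → 3 unpaired electrons.
μ(spin-only) = √[3(3+2)] = √15 ≈ 3.87 BM.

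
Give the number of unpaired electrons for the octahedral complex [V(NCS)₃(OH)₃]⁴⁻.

Ligand charges: 3×(-1) from NCS⁻ and 3×(-1) from OH⁻ sum to -6; with overall charge -4, V is +2.
V is in group 5, so V²⁺ is d³ (5 − 2 = 3).
Configuration: t2g^3 e_g^0, giving 3 unpaired electrons.

3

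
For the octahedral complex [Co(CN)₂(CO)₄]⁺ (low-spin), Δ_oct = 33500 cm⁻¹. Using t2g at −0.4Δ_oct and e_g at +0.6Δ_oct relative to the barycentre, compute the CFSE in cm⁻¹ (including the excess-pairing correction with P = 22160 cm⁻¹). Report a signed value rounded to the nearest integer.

-36080

Ligand charges: 2×(-1) from CN⁻ and 4×(+0) from CO sum to -2; with overall charge +1, Co is +3.
Co sits in group 9; removing 3 electrons leaves Co³⁺ with 9 − 3 = 6 d electrons.
The d⁶ electrons fill as t2g^6 e_g^0.
The orbital stabilization is -2.4Δ_oct = -2.4 × 33500 = -80400 cm⁻¹.
Pairing penalty: 3 pairs vs 1 in the high-spin reference → 2 extra × P = 44320 cm⁻¹.
Combining: -80400 + 44320 = -36080 cm⁻¹.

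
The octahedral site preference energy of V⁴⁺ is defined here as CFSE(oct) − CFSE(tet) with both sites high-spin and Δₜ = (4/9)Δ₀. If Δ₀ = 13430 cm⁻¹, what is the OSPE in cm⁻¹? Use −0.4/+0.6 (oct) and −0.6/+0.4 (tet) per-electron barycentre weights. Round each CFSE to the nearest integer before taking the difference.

-1791

V⁴⁺: group 5, so d-count = 5 − 4 = 1.
Octahedral (high-spin): t₂g¹ eg⁰, CFSE = 1(−0.4) + 0(+0.6) = -0.4Δ₀ = -0.4 × 13430 = -5372 cm⁻¹.
Tetrahedral: e¹ t₂⁰, CFSE = 1(−0.6) + 0(+0.4) = -0.6Δₜ = -0.6 × (4/9) × 13430 = -3581 cm⁻¹.
OSPE = CFSE(oct) − CFSE(tet) = -5372 − (-3581) = -1791 cm⁻¹.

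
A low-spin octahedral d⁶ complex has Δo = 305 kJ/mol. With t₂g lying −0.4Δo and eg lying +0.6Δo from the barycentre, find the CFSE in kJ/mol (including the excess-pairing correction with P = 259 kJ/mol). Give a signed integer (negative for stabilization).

Configuration: t₂g⁶ eg⁰.
CFSE(orbital) = 6×(-0.4Δo) + 0×(0.6Δo) = -2.4Δo; with Δo = 305 kJ/mol that is -732 kJ/mol.
High-spin d⁶ would be t₂g⁴ eg² with 1 pair; low-spin has 3, so 2 excess pairs cost +2P = +518 kJ/mol.
Overall CFSE = -732 + 518 = -214 kJ/mol.

-214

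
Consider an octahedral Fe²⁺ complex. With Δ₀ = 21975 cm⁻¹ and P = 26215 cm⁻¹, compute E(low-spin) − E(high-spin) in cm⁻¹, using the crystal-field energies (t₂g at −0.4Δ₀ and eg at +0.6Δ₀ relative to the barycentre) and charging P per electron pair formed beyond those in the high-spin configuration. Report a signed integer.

Fe is in group 8, so Fe²⁺ is d⁶ (8 − 2 = 6).
High-spin: t₂g⁴ eg², CFSE = -0.4Δ₀ = -8790 cm⁻¹.
For low-spin the configuration is t₂g⁶ eg⁰: orbital energy -2.4 × 21975 = -52740 cm⁻¹, and 2 additional pairs relative to high-spin add 52430 cm⁻¹, giving -310 cm⁻¹.
E(LS) − E(HS) = -310 − (-8790) = 8480 cm⁻¹.

8480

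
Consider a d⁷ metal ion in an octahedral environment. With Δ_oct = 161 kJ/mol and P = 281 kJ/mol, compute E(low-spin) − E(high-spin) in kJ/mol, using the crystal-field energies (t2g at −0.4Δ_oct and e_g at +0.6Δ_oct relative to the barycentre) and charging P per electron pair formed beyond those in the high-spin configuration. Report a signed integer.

120

High-spin d⁷ fills as t2g^5 e_g^2 with CFSE 5(−0.4) + 2(+0.6) = -0.8Δ_oct = -129 kJ/mol.
For low-spin the configuration is t2g^6 e_g^1: orbital energy -1.8 × 161 = -290 kJ/mol, and 1 additional pair relative to high-spin adds 281 kJ/mol, giving -9 kJ/mol.
The difference is -9 − (-129) = 120 kJ/mol, so high-spin lies lower.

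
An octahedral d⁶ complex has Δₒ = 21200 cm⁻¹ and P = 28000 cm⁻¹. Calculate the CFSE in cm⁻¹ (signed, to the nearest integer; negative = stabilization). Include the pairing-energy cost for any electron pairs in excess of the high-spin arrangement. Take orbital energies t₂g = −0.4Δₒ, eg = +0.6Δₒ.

-8480

Δₒ < P, so pairing is avoided: the ground state is high-spin.
Configuration: t₂g⁴ eg².
Orbital CFSE = -0.4Δₒ = -0.4 × 21200 = -8480 cm⁻¹.
High-spin has no excess pairs, so no pairing correction applies.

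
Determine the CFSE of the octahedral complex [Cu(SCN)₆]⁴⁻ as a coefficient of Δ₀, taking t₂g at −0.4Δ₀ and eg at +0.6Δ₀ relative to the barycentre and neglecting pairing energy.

-0.6 Δ₀

Each SCN⁻ contributes -1; 6 × (-1) = -6. With overall charge -4, Cu is in the +2 oxidation state.
Cu²⁺: group 11, so d-count = 11 − 2 = 9.
Configuration: t₂g⁶ eg³.
CFSE = 6(-0.4Δ₀) + 3(0.6Δ₀) = -2.4Δ₀ + 1.8Δ₀ = -0.6Δ₀.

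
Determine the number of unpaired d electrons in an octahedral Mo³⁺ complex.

3

Mo is in group 6, so Mo³⁺ is d³ (6 − 3 = 3).
For octahedral d³ the high- and low-spin configurations coincide.
Configuration: t2g^3 e_g^0, giving 3 unpaired electrons.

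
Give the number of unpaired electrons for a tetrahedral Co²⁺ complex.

3

Co²⁺: group 9, so d-count = 9 − 2 = 7.
With tetrahedral geometry the complex is necessarily high-spin.
Configuration: e⁴ t₂³, giving 3 unpaired electrons.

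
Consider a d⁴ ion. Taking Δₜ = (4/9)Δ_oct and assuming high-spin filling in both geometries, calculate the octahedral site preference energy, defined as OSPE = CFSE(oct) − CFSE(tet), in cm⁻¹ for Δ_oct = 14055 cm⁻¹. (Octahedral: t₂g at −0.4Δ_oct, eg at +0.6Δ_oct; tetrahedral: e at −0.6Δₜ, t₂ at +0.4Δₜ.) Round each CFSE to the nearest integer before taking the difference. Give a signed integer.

In an octahedral site d⁴ (HS) is t₂g³ eg¹, giving CFSE(oct) = -0.6Δ_oct = -8433 cm⁻¹.
Tetrahedral e² t₂² gives -0.4Δₜ = -0.4 × (4/9) × 14055 = -2499 cm⁻¹.
Subtracting, OSPE = -8433 − (-2499) = -5934 cm⁻¹.

-5934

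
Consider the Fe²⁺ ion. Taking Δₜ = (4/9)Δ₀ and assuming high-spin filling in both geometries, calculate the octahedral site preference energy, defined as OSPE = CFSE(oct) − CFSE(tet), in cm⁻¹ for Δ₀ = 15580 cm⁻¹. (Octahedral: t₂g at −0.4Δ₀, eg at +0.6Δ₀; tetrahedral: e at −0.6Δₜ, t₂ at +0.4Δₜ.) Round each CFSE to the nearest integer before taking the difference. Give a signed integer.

Group 8 minus oxidation state +2 gives a d⁶ configuration for Fe²⁺.
In an octahedral site d⁶ (HS) is t2g^4 e_g^2, giving CFSE(oct) = -0.4Δ₀ = -6232 cm⁻¹.
Tetrahedral: e^3 t2^3, CFSE = 3(−0.6) + 3(+0.4) = -0.6Δₜ = -0.6 × (4/9) × 15580 = -4155 cm⁻¹.
OSPE = CFSE(oct) − CFSE(tet) = -6232 − (-4155) = -2077 cm⁻¹.

-2077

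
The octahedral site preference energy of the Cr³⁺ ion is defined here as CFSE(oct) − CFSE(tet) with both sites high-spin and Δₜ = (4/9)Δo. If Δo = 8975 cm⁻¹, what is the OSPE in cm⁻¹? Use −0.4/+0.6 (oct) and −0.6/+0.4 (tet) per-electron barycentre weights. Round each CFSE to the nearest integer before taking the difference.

-7579

Group 6 minus oxidation state +3 gives a d³ configuration for Cr³⁺.
Octahedral (high-spin): t₂g³ eg⁰, CFSE = 3(−0.4) + 0(+0.6) = -1.2Δo = -1.2 × 8975 = -10770 cm⁻¹.
In a tetrahedral site the filling is e² t₂¹: CFSE(tet) = -0.8Δₜ = -0.8 × (4/9)(8975) = -3191 cm⁻¹.
OSPE = CFSE(oct) − CFSE(tet) = -10770 − (-3191) = -7579 cm⁻¹.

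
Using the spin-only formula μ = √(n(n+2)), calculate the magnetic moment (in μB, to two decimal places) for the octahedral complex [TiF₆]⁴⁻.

2.83 μB

Each F⁻ contributes -1; 6 × (-1) = -6. With overall charge -4, Ti is in the +2 oxidation state.
Ti²⁺: group 4, so d-count = 4 − 2 = 2.
Configuration: t₂g² eg⁰ → 2 unpaired electrons.
μ(spin-only) = √[2(2+2)] = √8 ≈ 2.83 μB.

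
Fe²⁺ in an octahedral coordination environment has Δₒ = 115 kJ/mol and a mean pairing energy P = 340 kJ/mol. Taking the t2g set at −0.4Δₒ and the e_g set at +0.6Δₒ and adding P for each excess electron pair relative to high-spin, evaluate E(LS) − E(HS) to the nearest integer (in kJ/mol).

Group 8 minus oxidation state +2 gives a d⁶ configuration for Fe²⁺.
High-spin d⁶ fills as t2g^4 e_g^2 with CFSE 4(−0.4) + 2(+0.6) = -0.4Δₒ = -46 kJ/mol.
For low-spin the configuration is t2g^6 e_g^0: orbital energy -2.4 × 115 = -276 kJ/mol, and 2 additional pairs relative to high-spin add 680 kJ/mol, giving 404 kJ/mol.
The difference is 404 − (-46) = 450 kJ/mol, so high-spin lies lower.

450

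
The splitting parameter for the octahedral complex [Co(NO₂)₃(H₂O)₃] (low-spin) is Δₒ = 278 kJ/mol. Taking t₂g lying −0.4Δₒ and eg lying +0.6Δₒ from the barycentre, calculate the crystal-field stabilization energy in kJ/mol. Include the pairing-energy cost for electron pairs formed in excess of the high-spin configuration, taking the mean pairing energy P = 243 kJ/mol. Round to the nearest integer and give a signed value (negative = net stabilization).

Ligand charges: 3×(-1) from NO₂⁻ and 3×(+0) from H₂O sum to -3; with overall charge +0, Co is +3.
Co sits in group 9; removing 3 electrons leaves Co³⁺ with 9 − 3 = 6 d electrons.
The d⁶ electrons fill as t₂g⁶ eg⁰.
Orbital CFSE = 6(-0.4) + 0(0.6) = -2.4Δₒ = -2.4 × 278 = -667 kJ/mol.
Pairing penalty: 3 pairs vs 1 in the high-spin reference → 2 extra × P = 486 kJ/mol.
Overall CFSE = -667 + 486 = -181 kJ/mol.

-181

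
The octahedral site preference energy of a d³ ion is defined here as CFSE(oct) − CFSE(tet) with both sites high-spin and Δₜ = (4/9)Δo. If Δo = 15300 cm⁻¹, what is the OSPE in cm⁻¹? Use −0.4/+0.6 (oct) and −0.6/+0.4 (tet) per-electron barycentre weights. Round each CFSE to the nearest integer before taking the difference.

Octahedral (high-spin): t2g^3 e_g^0, CFSE = 3(−0.4) + 0(+0.6) = -1.2Δo = -1.2 × 15300 = -18360 cm⁻¹.
Tetrahedral: e^2 t2^1, CFSE = 2(−0.6) + 1(+0.4) = -0.8Δₜ = -0.8 × (4/9) × 15300 = -5440 cm⁻¹.
OSPE = -18360 − (-5440) = -12920 cm⁻¹.

-12920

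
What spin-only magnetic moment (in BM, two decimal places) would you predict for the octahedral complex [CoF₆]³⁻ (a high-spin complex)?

Each F⁻ contributes -1; 6 × (-1) = -6. With overall charge -3, Co is in the +3 oxidation state.
Co sits in group 9; removing 3 electrons leaves Co³⁺ with 9 − 3 = 6 d electrons.
Configuration: t₂g⁴ eg² → 4 unpaired electrons.
μ(spin-only) = √[4(4+2)] = √24 ≈ 4.90 BM.

4.90 BM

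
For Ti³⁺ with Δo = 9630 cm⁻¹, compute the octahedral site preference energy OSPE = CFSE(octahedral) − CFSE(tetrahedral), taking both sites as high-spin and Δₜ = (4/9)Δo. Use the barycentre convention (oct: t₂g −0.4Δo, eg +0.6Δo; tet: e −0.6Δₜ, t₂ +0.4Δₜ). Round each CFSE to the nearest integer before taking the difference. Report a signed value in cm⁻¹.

Group 4 minus oxidation state +3 gives a d¹ configuration for Ti³⁺.
Octahedral (high-spin): t₂g¹ eg⁰, CFSE = 1(−0.4) + 0(+0.6) = -0.4Δo = -0.4 × 9630 = -3852 cm⁻¹.
Tetrahedral e¹ t₂⁰ gives -0.6Δₜ = -0.6 × (4/9) × 9630 = -2568 cm⁻¹.
Subtracting, OSPE = -3852 − (-2568) = -1284 cm⁻¹.

-1284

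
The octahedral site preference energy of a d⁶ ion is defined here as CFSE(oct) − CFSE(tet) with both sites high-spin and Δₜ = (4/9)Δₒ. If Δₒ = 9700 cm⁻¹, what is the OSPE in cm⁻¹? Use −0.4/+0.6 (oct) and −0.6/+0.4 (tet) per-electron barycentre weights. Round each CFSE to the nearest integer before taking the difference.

In an octahedral site d⁶ (HS) is t₂g⁴ eg², giving CFSE(oct) = -0.4Δₒ = -3880 cm⁻¹.
In a tetrahedral site the filling is e³ t₂³: CFSE(tet) = -0.6Δₜ = -0.6 × (4/9)(9700) = -2587 cm⁻¹.
OSPE = CFSE(oct) − CFSE(tet) = -3880 − (-2587) = -1293 cm⁻¹.

-1293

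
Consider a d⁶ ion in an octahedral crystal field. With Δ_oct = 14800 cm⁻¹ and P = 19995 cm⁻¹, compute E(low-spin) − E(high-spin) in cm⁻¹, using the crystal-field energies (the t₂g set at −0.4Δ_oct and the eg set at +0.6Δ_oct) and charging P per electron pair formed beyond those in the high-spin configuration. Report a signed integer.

10390

High-spin d⁶ fills as t₂g⁴ eg² with CFSE 4(−0.4) + 2(+0.6) = -0.4Δ_oct = -5920 cm⁻¹.
For low-spin the configuration is t₂g⁶ eg⁰: orbital energy -2.4 × 14800 = -35520 cm⁻¹, and 2 additional pairs relative to high-spin add 39990 cm⁻¹, giving 4470 cm⁻¹.
E(LS) − E(HS) = 4470 − (-5920) = 10390 cm⁻¹.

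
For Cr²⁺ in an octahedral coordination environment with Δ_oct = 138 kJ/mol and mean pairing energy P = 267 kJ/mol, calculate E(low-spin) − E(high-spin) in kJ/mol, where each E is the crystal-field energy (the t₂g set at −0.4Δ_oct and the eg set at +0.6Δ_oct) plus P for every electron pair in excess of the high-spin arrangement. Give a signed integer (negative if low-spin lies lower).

129

Group 6 minus oxidation state +2 gives a d⁴ configuration for Cr²⁺.
In the high-spin limit (t₂g³ eg¹) the orbital term is -0.6Δ_oct = -83 kJ/mol, with no excess pairing.
For low-spin the configuration is t₂g⁴ eg⁰: orbital energy -1.6 × 138 = -221 kJ/mol, and 1 additional pair relative to high-spin adds 267 kJ/mol, giving 46 kJ/mol.
Thus E(LS) − E(HS) = 129 kJ/mol.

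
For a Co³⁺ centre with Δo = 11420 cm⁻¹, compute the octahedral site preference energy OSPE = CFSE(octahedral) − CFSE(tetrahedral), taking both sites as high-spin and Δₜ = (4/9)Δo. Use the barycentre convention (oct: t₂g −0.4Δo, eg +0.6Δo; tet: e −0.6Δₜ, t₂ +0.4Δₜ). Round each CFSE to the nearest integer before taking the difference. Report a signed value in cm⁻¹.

-1523

Co sits in group 9; removing 3 electrons leaves Co³⁺ with 9 − 3 = 6 d electrons.
Octahedral (high-spin): t2g^4 e_g^2, CFSE = 4(−0.4) + 2(+0.6) = -0.4Δo = -0.4 × 11420 = -4568 cm⁻¹.
Tetrahedral e^3 t2^3 gives -0.6Δₜ = -0.6 × (4/9) × 11420 = -3045 cm⁻¹.
Subtracting, OSPE = -4568 − (-3045) = -1523 cm⁻¹.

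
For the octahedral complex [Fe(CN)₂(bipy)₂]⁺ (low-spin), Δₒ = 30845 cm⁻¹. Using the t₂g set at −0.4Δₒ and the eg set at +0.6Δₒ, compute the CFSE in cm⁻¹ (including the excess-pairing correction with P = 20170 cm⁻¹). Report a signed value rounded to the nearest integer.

Ligand charges: 2×(-1) from CN⁻ and 2×(+0) from bipy sum to -2; with overall charge +1, Fe is +3.
Fe is in group 8, so Fe³⁺ is d⁵ (8 − 3 = 5).
The d⁵ electrons fill as t₂g⁵ eg⁰.
CFSE(orbital) = 5×(-0.4Δₒ) + 0×(0.6Δₒ) = -2.0Δₒ; with Δₒ = 30845 cm⁻¹ that is -61690 cm⁻¹.
Relative to high-spin t₂g³ eg² (0 paired), the low-spin configuration has 2 additional pairs, contributing +2 × 20170 = +40340 cm⁻¹.
Overall CFSE = -61690 + 40340 = -21350 cm⁻¹.

-21350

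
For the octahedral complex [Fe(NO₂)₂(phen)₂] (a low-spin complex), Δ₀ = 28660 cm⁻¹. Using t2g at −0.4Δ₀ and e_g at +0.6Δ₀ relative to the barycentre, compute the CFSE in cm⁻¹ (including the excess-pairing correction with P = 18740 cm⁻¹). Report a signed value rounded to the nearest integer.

-31304

Ligand charges: 2×(-1) from NO₂⁻ and 2×(+0) from phen sum to -2; with overall charge +0, Fe is +2.
Fe sits in group 8; removing 2 electrons leaves Fe²⁺ with 8 − 2 = 6 d electrons.
The d⁶ electrons fill as t2g^6 e_g^0.
Orbital CFSE = 6(-0.4) + 0(0.6) = -2.4Δ₀ = -2.4 × 28660 = -68784 cm⁻¹.
Pairing penalty: 3 pairs vs 1 in the high-spin reference → 2 extra × P = 37480 cm⁻¹.
Overall CFSE = -68784 + 37480 = -31304 cm⁻¹.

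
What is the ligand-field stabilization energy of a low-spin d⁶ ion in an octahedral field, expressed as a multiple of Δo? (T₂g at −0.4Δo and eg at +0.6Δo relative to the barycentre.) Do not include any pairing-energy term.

-2.4 Δo

Configuration: t₂g⁶ eg⁰.
CFSE = 6(-0.4Δo) + 0(0.6Δo) = -2.4Δo + 0.0Δo = -2.4Δo.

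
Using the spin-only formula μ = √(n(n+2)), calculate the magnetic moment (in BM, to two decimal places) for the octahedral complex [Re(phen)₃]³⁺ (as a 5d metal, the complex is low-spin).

phen is neutral, so the +3 overall charge sits on Re: oxidation state +3.
Group 7 minus oxidation state +3 gives a d⁴ configuration for Re³⁺.
Configuration: t2g^4 e_g^0 → 2 unpaired electrons.
μ(spin-only) = √[2(2+2)] = √8 ≈ 2.83 BM.

2.83 BM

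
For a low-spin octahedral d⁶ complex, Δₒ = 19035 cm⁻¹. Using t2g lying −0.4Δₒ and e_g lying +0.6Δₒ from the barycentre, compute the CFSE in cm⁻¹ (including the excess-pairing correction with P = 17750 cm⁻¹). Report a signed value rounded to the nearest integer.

-10184

The d⁶ electrons fill as t2g^6 e_g^0.
CFSE(orbital) = 6×(-0.4Δₒ) + 0×(0.6Δₒ) = -2.4Δₒ; with Δₒ = 19035 cm⁻¹ that is -45684 cm⁻¹.
Pairing penalty: 3 pairs vs 1 in the high-spin reference → 2 extra × P = 35500 cm⁻¹.
Net CFSE = -45684 + 35500 = -10184 cm⁻¹.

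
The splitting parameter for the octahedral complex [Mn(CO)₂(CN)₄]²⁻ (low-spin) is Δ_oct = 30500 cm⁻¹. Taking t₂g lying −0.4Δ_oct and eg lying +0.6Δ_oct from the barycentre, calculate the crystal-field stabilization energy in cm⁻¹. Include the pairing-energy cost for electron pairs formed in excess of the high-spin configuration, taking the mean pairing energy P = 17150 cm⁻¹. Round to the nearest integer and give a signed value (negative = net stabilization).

-26700

Ligand charges: 2×(+0) from CO and 4×(-1) from CN⁻ sum to -4; with overall charge -2, Mn is +2.
Mn²⁺: group 7, so d-count = 7 − 2 = 5.
Electron filling gives t₂g⁵ eg⁰.
CFSE(orbital) = 5×(-0.4Δ_oct) + 0×(0.6Δ_oct) = -2.0Δ_oct; with Δ_oct = 30500 cm⁻¹ that is -61000 cm⁻¹.
Relative to high-spin t₂g³ eg² (0 paired), the low-spin configuration has 2 additional pairs, contributing +2 × 17150 = +34300 cm⁻¹.
Combining: -61000 + 34300 = -26700 cm⁻¹.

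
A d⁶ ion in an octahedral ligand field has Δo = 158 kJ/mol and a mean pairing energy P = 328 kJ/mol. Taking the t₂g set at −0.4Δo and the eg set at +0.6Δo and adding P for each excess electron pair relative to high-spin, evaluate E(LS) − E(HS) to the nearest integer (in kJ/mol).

340

High-spin: t₂g⁴ eg², CFSE = -0.4Δo = -63 kJ/mol.
Low-spin: t₂g⁶ eg⁰, orbital CFSE = -2.4Δo = -379 kJ/mol; plus 2 excess pairs × P = +656 kJ/mol; total 277 kJ/mol.
The difference is 277 − (-63) = 340 kJ/mol, so high-spin lies lower.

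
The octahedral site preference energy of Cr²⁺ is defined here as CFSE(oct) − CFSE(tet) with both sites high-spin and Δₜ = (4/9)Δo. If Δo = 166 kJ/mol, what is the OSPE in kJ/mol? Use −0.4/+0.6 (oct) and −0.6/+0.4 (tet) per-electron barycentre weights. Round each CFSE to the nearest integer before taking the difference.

-70

Cr²⁺: group 6, so d-count = 6 − 2 = 4.
In an octahedral site d⁴ (HS) is t₂g³ eg¹, giving CFSE(oct) = -0.6Δo = -100 kJ/mol.
Tetrahedral e² t₂² gives -0.4Δₜ = -0.4 × (4/9) × 166 = -30 kJ/mol.
OSPE = CFSE(oct) − CFSE(tet) = -100 − (-30) = -70 kJ/mol.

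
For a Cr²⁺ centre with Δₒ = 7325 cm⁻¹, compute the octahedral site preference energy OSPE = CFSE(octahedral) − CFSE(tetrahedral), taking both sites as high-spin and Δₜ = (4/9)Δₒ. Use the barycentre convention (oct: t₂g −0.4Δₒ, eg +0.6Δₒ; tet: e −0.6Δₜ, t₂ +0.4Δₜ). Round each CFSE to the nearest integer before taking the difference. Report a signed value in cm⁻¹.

Cr sits in group 6; removing 2 electrons leaves Cr²⁺ with 6 − 2 = 4 d electrons.
Octahedral (high-spin): t2g^3 e_g^1, CFSE = 3(−0.4) + 1(+0.6) = -0.6Δₒ = -0.6 × 7325 = -4395 cm⁻¹.
Tetrahedral e^2 t2^2 gives -0.4Δₜ = -0.4 × (4/9) × 7325 = -1302 cm⁻¹.
OSPE = CFSE(oct) − CFSE(tet) = -4395 − (-1302) = -3093 cm⁻¹.

-3093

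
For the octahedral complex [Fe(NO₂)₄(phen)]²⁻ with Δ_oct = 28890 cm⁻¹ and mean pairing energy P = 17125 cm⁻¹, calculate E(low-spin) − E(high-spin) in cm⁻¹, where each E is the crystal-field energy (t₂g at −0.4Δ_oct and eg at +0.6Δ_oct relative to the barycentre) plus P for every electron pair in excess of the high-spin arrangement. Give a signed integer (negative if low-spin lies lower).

Ligand charges: 4×(-1) from NO₂⁻ and 1×(+0) from phen sum to -4; with overall charge -2, Fe is +2.
Fe is in group 8, so Fe²⁺ is d⁶ (8 − 2 = 6).
High-spin: t₂g⁴ eg², CFSE = -0.4Δ_oct = -11556 cm⁻¹.
Low-spin t₂g⁶ eg⁰ gives -2.4Δ_oct = -69336 cm⁻¹, but forming 2 extra pairs costs 2P = 34250 cm⁻¹, so E(LS) = -69336 + 34250 = -35086 cm⁻¹.
The difference is -35086 − (-11556) = -23530 cm⁻¹, so low-spin lies lower.

-23530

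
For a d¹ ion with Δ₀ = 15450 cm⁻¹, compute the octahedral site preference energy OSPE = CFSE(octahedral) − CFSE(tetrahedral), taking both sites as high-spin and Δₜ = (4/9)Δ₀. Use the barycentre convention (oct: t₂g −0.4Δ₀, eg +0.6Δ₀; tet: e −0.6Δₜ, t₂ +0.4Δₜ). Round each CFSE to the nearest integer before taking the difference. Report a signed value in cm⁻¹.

-2060

Octahedral (high-spin): t₂g¹ eg⁰, CFSE = 1(−0.4) + 0(+0.6) = -0.4Δ₀ = -0.4 × 15450 = -6180 cm⁻¹.
Tetrahedral e¹ t₂⁰ gives -0.6Δₜ = -0.6 × (4/9) × 15450 = -4120 cm⁻¹.
OSPE = CFSE(oct) − CFSE(tet) = -6180 − (-4120) = -2060 cm⁻¹.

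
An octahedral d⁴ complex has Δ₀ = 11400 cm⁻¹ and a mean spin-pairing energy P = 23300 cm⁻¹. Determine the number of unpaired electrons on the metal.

Since Δ₀ = 11400 cm⁻¹ < P = 23300 cm⁻¹, the complex adopts the high-spin configuration.
Filling d⁴ accordingly: t₂g³ eg¹.
Unpaired electrons: 4.

4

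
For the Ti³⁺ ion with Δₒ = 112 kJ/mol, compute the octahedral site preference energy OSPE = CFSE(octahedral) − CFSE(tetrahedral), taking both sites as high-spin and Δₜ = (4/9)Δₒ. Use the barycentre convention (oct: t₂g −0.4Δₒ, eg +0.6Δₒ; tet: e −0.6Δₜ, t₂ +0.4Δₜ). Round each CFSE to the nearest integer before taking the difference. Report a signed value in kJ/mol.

-15

Ti sits in group 4; removing 3 electrons leaves Ti³⁺ with 4 − 3 = 1 d electrons.
Octahedral (high-spin): t₂g¹ eg⁰, CFSE = 1(−0.4) + 0(+0.6) = -0.4Δₒ = -0.4 × 112 = -45 kJ/mol.
Tetrahedral e¹ t₂⁰ gives -0.6Δₜ = -0.6 × (4/9) × 112 = -30 kJ/mol.
OSPE = -45 − (-30) = -15 kJ/mol.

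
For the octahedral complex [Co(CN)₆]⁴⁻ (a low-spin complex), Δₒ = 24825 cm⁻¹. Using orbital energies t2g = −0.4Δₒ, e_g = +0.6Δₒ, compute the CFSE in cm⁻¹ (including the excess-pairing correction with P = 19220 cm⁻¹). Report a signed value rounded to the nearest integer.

Each CN⁻ contributes -1; 6 × (-1) = -6. With overall charge -4, Co is in the +2 oxidation state.
Co sits in group 9; removing 2 electrons leaves Co²⁺ with 9 − 2 = 7 d electrons.
Configuration: t2g^6 e_g^1.
The orbital stabilization is -1.8Δₒ = -1.8 × 24825 = -44685 cm⁻¹.
Relative to high-spin t2g^5 e_g^2 (2 paired), the low-spin configuration has 1 additional pair, contributing +1 × 19220 = +19220 cm⁻¹.
Combining: -44685 + 19220 = -25465 cm⁻¹.

-25465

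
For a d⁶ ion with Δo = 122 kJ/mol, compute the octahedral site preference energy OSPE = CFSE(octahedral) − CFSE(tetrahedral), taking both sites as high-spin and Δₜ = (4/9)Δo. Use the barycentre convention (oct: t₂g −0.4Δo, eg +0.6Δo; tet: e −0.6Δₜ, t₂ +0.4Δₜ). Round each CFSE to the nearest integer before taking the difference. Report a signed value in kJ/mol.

-16

Octahedral (high-spin): t₂g⁴ eg², CFSE = 4(−0.4) + 2(+0.6) = -0.4Δo = -0.4 × 122 = -49 kJ/mol.
In a tetrahedral site the filling is e³ t₂³: CFSE(tet) = -0.6Δₜ = -0.6 × (4/9)(122) = -33 kJ/mol.
OSPE = CFSE(oct) − CFSE(tet) = -49 − (-33) = -16 kJ/mol.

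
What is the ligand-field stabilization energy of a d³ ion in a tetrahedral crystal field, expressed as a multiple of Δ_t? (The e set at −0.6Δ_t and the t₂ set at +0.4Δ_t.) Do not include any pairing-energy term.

Tetrahedral splitting is small, so the complex is high-spin.
Configuration: e² t₂¹.
CFSE = 2(-0.6Δ_t) + 1(0.4Δ_t) = -1.2Δ_t + 0.4Δ_t = -0.8Δ_t.

-0.8 Δ_t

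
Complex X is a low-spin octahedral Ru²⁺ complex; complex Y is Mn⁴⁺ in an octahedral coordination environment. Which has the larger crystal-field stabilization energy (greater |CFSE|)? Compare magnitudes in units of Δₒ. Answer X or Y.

X: Ru is in group 8, so Ru²⁺ is d⁶ (8 − 2 = 6); t₂g⁶ eg⁰, CFSE = -2.4Δₒ.
Y: Mn⁴⁺: group 7, so d-count = 7 − 4 = 3; t2g^3 e_g^0, CFSE = -1.2Δₒ.
So X has the larger |CFSE|.

X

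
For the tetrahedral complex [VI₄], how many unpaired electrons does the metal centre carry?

1

Each I⁻ contributes -1; 4 × (-1) = -4. With overall charge +0, V is in the +4 oxidation state.
V is in group 5, so V⁴⁺ is d¹ (5 − 4 = 1).
Tetrahedral fields are weak (Δₜ ≈ 4/9 Δₒ), so electrons fill high-spin.
Configuration: e^1 t2^0, giving 1 unpaired electron.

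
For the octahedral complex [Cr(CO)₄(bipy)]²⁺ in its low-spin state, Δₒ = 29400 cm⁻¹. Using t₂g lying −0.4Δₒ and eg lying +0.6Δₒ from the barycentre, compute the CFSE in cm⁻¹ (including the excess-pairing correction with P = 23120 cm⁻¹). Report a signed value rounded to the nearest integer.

Ligand charges: 4×(+0) from CO and 1×(+0) from bipy sum to +0; with overall charge +2, Cr is +2.
Cr sits in group 6; removing 2 electrons leaves Cr²⁺ with 6 − 2 = 4 d electrons.
Configuration: t₂g⁴ eg⁰.
The orbital stabilization is -1.6Δₒ = -1.6 × 29400 = -47040 cm⁻¹.
Relative to high-spin t₂g³ eg¹ (0 paired), the low-spin configuration has 1 additional pair, contributing +1 × 23120 = +23120 cm⁻¹.
Net CFSE = -47040 + 23120 = -23920 cm⁻¹.

-23920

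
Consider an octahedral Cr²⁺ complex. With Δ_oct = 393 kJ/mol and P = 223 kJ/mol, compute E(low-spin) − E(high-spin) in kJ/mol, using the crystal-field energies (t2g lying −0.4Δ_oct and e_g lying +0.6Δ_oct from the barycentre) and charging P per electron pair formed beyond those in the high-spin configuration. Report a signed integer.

Cr is in group 6, so Cr²⁺ is d⁴ (6 − 2 = 4).
In the high-spin limit (t2g^3 e_g^1) the orbital term is -0.6Δ_oct = -236 kJ/mol, with no excess pairing.
For low-spin the configuration is t2g^4 e_g^0: orbital energy -1.6 × 393 = -629 kJ/mol, and 1 additional pair relative to high-spin adds 223 kJ/mol, giving -406 kJ/mol.
E(LS) − E(HS) = -406 − (-236) = -170 kJ/mol.

-170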